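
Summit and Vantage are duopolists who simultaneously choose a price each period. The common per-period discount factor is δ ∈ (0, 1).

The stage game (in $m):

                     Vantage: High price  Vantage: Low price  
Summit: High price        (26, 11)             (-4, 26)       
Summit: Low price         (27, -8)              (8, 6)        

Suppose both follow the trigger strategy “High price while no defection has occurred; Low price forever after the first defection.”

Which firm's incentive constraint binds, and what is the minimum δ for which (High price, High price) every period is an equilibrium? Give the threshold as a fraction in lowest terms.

Vantage; δ ≥ 3/4

For Summit: deviation gain 27−26 = 1, per-period punishment loss 26−8 = 18. IC gives δ ≥ 1/19.
For Vantage: gain 15, loss 5 per period, so δ ≥ 15/20 = 3/4.
The tighter constraint is Vantage's, so cooperation needs δ ≥ 3/4.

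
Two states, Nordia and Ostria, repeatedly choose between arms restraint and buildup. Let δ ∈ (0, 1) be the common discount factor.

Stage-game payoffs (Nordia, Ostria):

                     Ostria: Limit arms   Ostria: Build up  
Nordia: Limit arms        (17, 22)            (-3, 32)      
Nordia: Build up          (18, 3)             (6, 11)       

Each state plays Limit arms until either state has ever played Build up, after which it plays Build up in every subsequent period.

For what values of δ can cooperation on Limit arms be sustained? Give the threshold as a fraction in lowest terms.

10/21

Nordia's threshold: (18−17)/(18−6) = 1/12.
Ostria's threshold: (32−22)/(32−11) = 10/21.
1/12 < 10/21, so Ostria binds and δ* = 10/21.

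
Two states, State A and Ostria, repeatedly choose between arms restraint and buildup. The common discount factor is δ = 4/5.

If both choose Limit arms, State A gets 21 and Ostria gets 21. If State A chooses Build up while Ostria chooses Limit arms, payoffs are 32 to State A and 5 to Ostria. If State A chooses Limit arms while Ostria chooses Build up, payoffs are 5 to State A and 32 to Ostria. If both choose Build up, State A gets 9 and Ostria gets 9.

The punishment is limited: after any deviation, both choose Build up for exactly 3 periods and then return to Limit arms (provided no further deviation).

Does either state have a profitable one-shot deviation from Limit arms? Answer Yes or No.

Comparing payoff streams over the 4 periods until play realigns: cooperate → 21(1+δ+…+δ^3); deviate → 32 + 9(δ+…+δ^3).
Cooperation is sustained iff (21−9)(δ+…+δ^3) ≥ 32−21.
δ+…+δ^3 = 4/5·(1−(4/5)^3)/(1−4/5) = 1.9520, and (32−21)/(21−9) = 0.9167.
1.9520 ≥ 0.9167, so cooperation is sustainable.

No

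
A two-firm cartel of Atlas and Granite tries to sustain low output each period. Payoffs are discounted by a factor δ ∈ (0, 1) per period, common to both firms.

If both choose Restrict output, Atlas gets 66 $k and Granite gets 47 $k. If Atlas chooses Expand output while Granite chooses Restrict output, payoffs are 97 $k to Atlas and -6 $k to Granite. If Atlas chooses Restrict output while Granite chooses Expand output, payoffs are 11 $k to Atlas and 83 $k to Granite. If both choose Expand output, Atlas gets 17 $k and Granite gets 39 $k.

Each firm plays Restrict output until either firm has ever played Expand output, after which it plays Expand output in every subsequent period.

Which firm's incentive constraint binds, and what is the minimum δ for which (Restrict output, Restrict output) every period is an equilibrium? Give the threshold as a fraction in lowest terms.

Atlas's threshold: (97−66)/(97−17) = 31/80.
Granite's threshold: (83−47)/(83−39) = 9/11.
31/80 < 9/11, so Granite binds and δ* = 9/11.

Granite; δ ≥ 9/11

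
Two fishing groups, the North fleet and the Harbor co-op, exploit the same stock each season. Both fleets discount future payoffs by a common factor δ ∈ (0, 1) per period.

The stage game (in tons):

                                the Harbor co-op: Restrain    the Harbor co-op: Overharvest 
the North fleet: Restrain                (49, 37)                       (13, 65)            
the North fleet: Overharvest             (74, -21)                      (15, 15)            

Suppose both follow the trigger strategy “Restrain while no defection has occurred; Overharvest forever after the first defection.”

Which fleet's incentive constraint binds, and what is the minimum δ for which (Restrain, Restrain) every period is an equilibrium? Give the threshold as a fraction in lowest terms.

the North fleet: cooperation gives 49 each period; deviation gives 74 once then 15 forever.
  49/(1−δ) ≥ 74 + 15δ/(1−δ) ⇒ δ ≥ 25/59.
the Harbor co-op: cooperation gives 37 each period; deviation gives 65 once then 15 forever.
  δ ≥ 28/50 = 14/25.
Both must hold, so the binding constraint is the Harbor co-op's: δ ≥ 14/25.

the Harbor co-op; δ ≥ 14/25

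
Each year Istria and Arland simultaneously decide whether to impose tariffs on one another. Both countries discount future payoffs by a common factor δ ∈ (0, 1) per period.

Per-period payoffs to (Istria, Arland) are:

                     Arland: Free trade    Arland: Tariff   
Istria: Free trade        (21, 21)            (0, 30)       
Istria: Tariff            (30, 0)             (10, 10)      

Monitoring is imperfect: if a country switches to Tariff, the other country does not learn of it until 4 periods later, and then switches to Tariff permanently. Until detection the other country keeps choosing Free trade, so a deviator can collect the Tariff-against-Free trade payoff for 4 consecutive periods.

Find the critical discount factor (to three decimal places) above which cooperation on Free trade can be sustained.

Deviating for the 4 undetected periods gains 30−21 = 9 per period over cooperation, then loses 21−10 = 11 per period forever once punishment starts.
Gain: 9(1 + δ + … + δ^3); loss: 11·δ^4/(1−δ).
No profitable deviation ⇔ 9(1−δ^4) ≤ 11·δ^4, i.e. δ^4 ≥ 9/(9+11) = 9/20.
Hence δ ≥ (9/20)^(1/4) ≈ 0.819.

0.819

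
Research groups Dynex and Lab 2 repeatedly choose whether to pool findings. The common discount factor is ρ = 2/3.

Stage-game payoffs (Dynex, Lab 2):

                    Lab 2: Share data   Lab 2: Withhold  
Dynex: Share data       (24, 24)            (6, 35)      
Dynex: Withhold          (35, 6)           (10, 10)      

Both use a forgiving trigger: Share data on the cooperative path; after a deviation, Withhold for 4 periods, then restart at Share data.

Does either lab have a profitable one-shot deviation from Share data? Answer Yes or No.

Comparing payoff streams over the 5 periods until play realigns: cooperate → 24(1+ρ+…+ρ^4); deviate → 35 + 10(ρ+…+ρ^4).
Cooperation is sustained iff (24−10)(ρ+…+ρ^4) ≥ 35−24.
ρ+…+ρ^4 = 2/3·(1−(2/3)^4)/(1−2/3) = 1.6049, and (35−24)/(24−10) = 0.7857.
1.6049 ≥ 0.7857, so cooperation is sustainable.

No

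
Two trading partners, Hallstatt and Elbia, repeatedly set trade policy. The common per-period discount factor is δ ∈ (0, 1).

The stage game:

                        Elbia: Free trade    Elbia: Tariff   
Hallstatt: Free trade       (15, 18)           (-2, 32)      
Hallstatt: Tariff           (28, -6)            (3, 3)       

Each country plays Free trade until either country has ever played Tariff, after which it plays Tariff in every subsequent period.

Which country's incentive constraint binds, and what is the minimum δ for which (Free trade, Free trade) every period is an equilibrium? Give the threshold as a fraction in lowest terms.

Hallstatt: cooperation gives 15 each period; deviation gives 28 once then 3 forever.
  15/(1−δ) ≥ 28 + 3δ/(1−δ) ⇒ δ ≥ 13/25.
Elbia: cooperation gives 18 each period; deviation gives 32 once then 3 forever.
  δ ≥ 14/29.
Both must hold, so the binding constraint is Hallstatt's: δ ≥ 13/25.

Hallstatt; δ ≥ 13/25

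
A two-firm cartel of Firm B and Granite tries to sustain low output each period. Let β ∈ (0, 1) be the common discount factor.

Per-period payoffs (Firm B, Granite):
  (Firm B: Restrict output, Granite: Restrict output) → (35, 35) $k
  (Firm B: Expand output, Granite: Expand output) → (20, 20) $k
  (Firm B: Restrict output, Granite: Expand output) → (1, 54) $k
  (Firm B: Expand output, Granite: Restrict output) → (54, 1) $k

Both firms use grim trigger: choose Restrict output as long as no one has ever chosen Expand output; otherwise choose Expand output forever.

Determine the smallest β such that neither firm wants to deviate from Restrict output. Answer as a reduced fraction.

Under grim trigger the critical discount factor is (T−C)/(T−P) with T = 54, C = 35, P = 20.
β* = (54−35)/(54−20) = 19/34.

19/34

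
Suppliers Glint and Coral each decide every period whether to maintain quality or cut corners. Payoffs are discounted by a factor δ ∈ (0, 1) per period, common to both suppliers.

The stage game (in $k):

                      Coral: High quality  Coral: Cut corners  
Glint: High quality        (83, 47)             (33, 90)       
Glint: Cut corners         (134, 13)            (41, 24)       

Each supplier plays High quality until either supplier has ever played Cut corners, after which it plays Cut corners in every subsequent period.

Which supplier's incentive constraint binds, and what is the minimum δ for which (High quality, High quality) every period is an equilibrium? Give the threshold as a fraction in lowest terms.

Coral; δ ≥ 43/66

For Glint: deviation gain 134−83 = 51, per-period punishment loss 83−41 = 42. IC gives δ ≥ 51/93 = 17/31.
For Coral: gain 43, loss 23 per period, so δ ≥ 43/66.
The tighter constraint is Coral's, so cooperation needs δ ≥ 43/66.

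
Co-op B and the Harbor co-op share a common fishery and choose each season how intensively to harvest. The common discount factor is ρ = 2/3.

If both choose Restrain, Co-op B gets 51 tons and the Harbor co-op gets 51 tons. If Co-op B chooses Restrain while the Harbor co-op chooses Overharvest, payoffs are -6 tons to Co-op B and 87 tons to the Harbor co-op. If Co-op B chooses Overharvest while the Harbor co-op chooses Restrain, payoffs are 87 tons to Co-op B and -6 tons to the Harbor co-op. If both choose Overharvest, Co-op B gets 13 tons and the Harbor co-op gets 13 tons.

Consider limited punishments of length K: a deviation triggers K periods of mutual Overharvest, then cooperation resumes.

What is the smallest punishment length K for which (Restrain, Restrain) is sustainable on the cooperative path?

No profitable deviation requires (51−13)(ρ+…+ρ^K) ≥ 87−51, i.e. ρ+…+ρ^K ≥ 18/19 ≈ 0.9474.
With ρ = 2/3, the partial sums are K=1: 0.6667, K=2: 1.1111.
K = 2 is the first length at which the sum reaches 0.9474.

2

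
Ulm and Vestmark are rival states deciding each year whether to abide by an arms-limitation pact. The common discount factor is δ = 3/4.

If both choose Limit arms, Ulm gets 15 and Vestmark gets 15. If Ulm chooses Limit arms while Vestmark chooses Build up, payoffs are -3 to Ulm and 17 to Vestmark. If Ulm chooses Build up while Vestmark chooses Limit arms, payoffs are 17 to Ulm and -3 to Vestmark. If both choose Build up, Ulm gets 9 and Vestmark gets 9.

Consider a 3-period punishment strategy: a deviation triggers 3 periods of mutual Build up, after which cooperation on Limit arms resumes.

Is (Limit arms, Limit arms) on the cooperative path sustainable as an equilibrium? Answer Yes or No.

IC: δ+…+δ^3 ≥ (17−15)/(15−9) = 1/3.
At δ = 3/4: partial sum = 1.7344 ≥ 0.3333. Cooperation sustainable.

Yes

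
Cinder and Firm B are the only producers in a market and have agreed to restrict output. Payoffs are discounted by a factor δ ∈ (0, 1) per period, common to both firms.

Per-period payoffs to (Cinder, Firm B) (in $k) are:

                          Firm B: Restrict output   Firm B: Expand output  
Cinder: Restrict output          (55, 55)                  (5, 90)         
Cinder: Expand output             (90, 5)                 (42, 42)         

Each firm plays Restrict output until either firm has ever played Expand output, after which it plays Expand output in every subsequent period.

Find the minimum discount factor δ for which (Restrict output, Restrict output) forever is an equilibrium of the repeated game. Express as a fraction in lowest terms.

One-period gain from deviating is 90 − 55 = 35. The loss is 55 − 42 = 13 in every subsequent period, with present value 13·δ/(1−δ).
Deviation is unprofitable when 13·δ/(1−δ) ≥ 35, i.e. δ/(1−δ) ≥ 35/13.
Equivalently δ ≥ 35/(35+13) = 35/48.

35/48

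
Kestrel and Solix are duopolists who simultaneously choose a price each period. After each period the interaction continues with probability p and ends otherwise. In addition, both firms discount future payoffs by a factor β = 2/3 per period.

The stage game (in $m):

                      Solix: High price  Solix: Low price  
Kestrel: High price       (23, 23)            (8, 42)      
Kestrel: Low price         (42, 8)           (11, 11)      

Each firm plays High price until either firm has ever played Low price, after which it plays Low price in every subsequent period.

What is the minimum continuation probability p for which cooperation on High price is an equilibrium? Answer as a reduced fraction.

Expected continuation weight on next period's payoff is β·p = 2/3·p, which plays the role of the discount factor.
Cooperation requires 2/3·p ≥ (42−23)/(42−11) = 19/31, hence p ≥ 57/62.

57/62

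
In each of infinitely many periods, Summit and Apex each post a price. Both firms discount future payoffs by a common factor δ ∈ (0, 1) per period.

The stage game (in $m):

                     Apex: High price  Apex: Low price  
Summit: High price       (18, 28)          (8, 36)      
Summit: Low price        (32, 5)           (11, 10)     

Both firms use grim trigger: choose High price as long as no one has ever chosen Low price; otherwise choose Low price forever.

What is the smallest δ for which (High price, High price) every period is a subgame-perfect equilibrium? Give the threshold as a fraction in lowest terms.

For Summit: deviation gain 32−18 = 14, per-period punishment loss 18−11 = 7. IC gives δ ≥ 14/21 = 2/3.
For Apex: gain 8, loss 18 per period, so δ ≥ 8/26 = 4/13.
The tighter constraint is Summit's, so cooperation needs δ ≥ 2/3.

2/3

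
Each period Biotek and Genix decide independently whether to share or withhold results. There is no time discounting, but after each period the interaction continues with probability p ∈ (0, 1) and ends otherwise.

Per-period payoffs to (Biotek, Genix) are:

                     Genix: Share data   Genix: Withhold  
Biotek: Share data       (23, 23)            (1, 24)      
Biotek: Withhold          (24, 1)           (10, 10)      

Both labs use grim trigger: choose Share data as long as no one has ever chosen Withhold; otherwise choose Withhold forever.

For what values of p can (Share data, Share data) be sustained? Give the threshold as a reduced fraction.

1/14

Expected cooperation value is 23 + p·23 + p²·23 + … = 23/(1−p); deviation gives 24 + p·10/(1−p).
23 ≥ 24(1−p) + 10p ⇒ 14p ≥ 1 ⇒ p ≥ 1/14.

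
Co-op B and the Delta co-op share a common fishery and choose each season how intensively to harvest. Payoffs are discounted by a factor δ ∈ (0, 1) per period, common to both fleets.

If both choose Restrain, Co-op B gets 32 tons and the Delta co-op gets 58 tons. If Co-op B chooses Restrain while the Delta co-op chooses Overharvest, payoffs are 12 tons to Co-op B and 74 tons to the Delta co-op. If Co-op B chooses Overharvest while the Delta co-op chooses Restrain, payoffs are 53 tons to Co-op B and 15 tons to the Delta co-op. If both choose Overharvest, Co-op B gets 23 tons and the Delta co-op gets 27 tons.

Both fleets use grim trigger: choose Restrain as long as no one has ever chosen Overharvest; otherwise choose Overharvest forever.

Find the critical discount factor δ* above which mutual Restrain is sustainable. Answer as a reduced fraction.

Co-op B's threshold: (53−32)/(53−23) = 7/10.
the Delta co-op's threshold: (74−58)/(74−27) = 16/47.
7/10 > 16/47, so Co-op B binds and δ* = 7/10.

7/10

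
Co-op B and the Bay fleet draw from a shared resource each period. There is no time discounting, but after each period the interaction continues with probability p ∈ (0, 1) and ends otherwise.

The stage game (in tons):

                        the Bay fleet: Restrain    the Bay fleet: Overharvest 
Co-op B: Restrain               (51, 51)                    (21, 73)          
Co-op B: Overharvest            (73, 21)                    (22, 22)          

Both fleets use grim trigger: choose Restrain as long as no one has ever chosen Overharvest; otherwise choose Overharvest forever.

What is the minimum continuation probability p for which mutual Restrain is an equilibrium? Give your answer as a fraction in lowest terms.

Expected cooperation value is 51 + p·51 + p²·51 + … = 51/(1−p); deviation gives 73 + p·22/(1−p).
51 ≥ 73(1−p) + 22p ⇒ 51p ≥ 22 ⇒ p ≥ 22/51.

22/51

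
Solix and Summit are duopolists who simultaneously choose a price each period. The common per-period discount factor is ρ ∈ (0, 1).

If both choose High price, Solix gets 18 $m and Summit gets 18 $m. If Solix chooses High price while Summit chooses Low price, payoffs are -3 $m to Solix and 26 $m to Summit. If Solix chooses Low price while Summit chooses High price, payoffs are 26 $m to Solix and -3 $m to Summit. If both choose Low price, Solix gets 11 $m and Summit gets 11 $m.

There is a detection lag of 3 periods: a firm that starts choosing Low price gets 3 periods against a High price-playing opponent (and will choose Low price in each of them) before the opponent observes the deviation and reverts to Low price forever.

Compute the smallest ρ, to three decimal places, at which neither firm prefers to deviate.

0.811

Deviating for the 3 undetected periods gains 26−18 = 8 per period over cooperation, then loses 18−11 = 7 per period forever once punishment starts.
Gain: 8(1 + ρ + … + ρ^2); loss: 7·ρ^3/(1−ρ).
No profitable deviation ⇔ 8(1−ρ^3) ≤ 7·ρ^3, i.e. ρ^3 ≥ 8/(8+7) = 8/15.
Hence ρ ≥ (8/15)^(1/3) ≈ 0.811.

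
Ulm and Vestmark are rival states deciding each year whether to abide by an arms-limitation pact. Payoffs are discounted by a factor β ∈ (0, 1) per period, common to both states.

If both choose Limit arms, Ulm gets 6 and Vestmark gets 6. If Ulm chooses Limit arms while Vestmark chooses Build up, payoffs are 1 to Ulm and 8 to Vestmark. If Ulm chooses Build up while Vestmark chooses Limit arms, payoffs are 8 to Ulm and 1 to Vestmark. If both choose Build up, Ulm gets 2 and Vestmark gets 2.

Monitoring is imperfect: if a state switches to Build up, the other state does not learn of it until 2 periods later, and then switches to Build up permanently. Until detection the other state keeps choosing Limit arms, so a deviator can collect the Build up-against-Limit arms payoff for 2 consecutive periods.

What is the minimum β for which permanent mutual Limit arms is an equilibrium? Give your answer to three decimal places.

A deviator earns 8 for 2 periods, then 2 forever; cooperating earns 6 forever. Multiplying the IC by (1−β):
6 ≥ 8(1−β^2) + 2β^2, so 6·β^2 ≥ 2 and β^2 ≥ 1/3.
β ≥ (1/3)^(1/2) ≈ 0.577.

0.577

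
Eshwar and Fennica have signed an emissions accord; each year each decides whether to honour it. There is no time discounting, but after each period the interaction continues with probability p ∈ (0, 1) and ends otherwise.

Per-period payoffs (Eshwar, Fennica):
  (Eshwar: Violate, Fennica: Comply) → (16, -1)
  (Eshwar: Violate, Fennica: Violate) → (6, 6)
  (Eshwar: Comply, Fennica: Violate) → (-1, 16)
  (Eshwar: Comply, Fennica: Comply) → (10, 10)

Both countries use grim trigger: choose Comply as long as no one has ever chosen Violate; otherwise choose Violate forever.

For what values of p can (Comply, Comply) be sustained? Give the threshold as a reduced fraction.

3/5

With no time discounting, the continuation probability p plays the role of the discount factor.
Grim-trigger IC: 10/(1−p) ≥ 16 + 6p/(1−p) ⇒ p ≥ (16−10)/(16−6) = 3/5.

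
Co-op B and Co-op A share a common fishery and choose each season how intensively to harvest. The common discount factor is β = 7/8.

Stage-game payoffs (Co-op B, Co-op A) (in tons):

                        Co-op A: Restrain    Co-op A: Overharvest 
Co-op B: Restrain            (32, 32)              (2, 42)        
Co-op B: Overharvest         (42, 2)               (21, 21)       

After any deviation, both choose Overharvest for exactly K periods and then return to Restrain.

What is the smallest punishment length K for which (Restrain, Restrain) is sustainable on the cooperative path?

2

IC: β(1−β^K)/(1−β) ≥ (42−32)/(32−21) = 10/11.
With β = 7/8: need 1 − β^K ≥ 10/11·(1−7/8)/(7/8), i.e. β^K ≤ 0.8701.
Since (7/8)^1 = 0.8750 and (7/8)^2 = 0.7656, the smallest such K is 2.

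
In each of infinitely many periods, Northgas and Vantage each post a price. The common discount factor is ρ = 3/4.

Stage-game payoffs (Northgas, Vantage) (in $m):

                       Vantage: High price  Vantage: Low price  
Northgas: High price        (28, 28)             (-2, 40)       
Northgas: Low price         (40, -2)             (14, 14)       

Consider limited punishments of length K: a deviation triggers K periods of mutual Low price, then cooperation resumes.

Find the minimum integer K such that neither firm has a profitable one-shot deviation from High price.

Need Σ_{k=1}^{K} ρ^k ≥ (40−28)/(28−14) = 0.8571 at ρ = 3/4.
At K = 1 the sum is 0.7500 < 0.8571; at K = 2 it is 1.3125 ≥ 0.8571.
So the minimum punishment length is K = 2.

2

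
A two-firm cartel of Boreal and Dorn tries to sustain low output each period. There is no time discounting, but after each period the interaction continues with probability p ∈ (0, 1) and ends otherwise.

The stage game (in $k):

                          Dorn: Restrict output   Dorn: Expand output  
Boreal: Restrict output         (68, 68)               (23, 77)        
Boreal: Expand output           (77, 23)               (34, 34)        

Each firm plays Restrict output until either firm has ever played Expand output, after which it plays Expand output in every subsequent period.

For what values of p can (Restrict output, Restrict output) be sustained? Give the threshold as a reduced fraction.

Expected cooperation value is 68 + p·68 + p²·68 + … = 68/(1−p); deviation gives 77 + p·34/(1−p).
68 ≥ 77(1−p) + 34p ⇒ 43p ≥ 9 ⇒ p ≥ 9/43.

9/43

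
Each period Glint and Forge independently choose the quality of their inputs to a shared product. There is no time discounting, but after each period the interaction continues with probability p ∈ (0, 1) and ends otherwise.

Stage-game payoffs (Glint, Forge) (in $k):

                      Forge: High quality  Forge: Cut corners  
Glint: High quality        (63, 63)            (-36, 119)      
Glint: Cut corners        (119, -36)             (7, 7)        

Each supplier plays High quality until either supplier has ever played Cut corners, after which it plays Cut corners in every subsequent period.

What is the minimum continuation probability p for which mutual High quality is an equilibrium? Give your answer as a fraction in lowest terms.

Expected cooperation value is 63 + p·63 + p²·63 + … = 63/(1−p); deviation gives 119 + p·7/(1−p).
63 ≥ 119(1−p) + 7p ⇒ 112p ≥ 56 ⇒ p ≥ 56/112 = 1/2.

1/2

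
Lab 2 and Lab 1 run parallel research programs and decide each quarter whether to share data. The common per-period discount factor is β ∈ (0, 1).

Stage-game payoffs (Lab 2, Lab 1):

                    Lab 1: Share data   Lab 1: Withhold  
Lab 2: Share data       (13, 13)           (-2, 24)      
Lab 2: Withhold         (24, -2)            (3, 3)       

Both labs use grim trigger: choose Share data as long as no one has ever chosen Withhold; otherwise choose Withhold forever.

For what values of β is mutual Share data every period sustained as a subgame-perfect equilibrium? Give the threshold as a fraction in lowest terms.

Cooperation forever yields 13 each period: 13/(1−β).
Deviating yields 24 once, then 3 forever: 24 + 3β/(1−β).
No profitable deviation requires 13/(1−β) ≥ 24 + 3β/(1−β).
Multiplying by (1−β): 13 ≥ 24(1−β) + 3β = 24 − 21β.
So 21β ≥ 11, i.e. β ≥ 11/21.

11/21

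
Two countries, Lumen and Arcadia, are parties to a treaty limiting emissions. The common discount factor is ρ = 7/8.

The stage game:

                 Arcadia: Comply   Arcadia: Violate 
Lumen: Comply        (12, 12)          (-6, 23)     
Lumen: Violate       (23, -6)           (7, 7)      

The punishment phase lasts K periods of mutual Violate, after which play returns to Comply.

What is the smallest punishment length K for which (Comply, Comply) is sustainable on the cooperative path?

IC: ρ(1−ρ^K)/(1−ρ) ≥ (23−12)/(12−7) = 11/5.
With ρ = 7/8: need 1 − ρ^K ≥ 11/5·(1−7/8)/(7/8), i.e. ρ^K ≤ 0.6857.
Since (7/8)^2 = 0.7656 and (7/8)^3 = 0.6699, the smallest such K is 3.

3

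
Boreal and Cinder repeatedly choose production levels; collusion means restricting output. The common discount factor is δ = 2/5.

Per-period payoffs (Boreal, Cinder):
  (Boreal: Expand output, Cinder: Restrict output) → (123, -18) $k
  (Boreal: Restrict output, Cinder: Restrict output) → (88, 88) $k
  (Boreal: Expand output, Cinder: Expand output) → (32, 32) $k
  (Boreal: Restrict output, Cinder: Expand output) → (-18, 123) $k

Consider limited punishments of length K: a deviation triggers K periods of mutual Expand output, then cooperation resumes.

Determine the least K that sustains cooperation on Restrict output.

IC: δ(1−δ^K)/(1−δ) ≥ (123−88)/(88−32) = 5/8.
With δ = 2/5: need 1 − δ^K ≥ 5/8·(1−2/5)/(2/5), i.e. δ^K ≤ 0.0625.
Since (2/5)^3 = 0.0640 and (2/5)^4 = 0.0256, the smallest such K is 4.

4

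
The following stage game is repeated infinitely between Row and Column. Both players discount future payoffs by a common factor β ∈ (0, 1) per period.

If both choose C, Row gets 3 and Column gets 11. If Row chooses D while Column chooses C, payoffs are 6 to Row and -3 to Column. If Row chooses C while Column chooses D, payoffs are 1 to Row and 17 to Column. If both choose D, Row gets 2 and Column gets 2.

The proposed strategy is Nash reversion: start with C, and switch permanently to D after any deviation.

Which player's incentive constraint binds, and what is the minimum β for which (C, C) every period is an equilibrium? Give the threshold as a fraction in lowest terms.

Row; β ≥ 3/4

Row: cooperation gives 3 each period; deviation gives 6 once then 2 forever.
  3/(1−β) ≥ 6 + 2β/(1−β) ⇒ β ≥ 3/4.
Column: cooperation gives 11 each period; deviation gives 17 once then 2 forever.
  β ≥ 6/15 = 2/5.
Both must hold, so the binding constraint is Row's: β ≥ 3/4.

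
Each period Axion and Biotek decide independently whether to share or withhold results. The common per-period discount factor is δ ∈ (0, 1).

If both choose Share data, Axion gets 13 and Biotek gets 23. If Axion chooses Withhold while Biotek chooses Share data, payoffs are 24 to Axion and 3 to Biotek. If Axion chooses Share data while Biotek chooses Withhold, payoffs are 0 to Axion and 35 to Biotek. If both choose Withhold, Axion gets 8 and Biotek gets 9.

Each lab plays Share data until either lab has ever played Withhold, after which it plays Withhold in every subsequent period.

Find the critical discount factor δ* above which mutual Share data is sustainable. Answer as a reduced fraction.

11/16

Axion's threshold: (24−13)/(24−8) = 11/16.
Biotek's threshold: (35−23)/(35−9) = 6/13.
11/16 > 6/13, so Axion binds and δ* = 11/16.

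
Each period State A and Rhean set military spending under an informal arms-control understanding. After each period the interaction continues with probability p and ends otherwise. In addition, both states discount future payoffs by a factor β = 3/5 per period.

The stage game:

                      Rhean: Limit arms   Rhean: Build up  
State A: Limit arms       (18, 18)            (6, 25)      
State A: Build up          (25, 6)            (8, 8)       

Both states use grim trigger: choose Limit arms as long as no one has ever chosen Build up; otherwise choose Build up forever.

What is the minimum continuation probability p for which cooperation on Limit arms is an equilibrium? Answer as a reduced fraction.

With continuation probability p and discount β, the effective per-period discount factor is βp.
Grim-trigger IC: βp ≥ (25−18)/(25−8) = 7/17.
So p ≥ (7/17)/(3/5) = 35/51.

35/51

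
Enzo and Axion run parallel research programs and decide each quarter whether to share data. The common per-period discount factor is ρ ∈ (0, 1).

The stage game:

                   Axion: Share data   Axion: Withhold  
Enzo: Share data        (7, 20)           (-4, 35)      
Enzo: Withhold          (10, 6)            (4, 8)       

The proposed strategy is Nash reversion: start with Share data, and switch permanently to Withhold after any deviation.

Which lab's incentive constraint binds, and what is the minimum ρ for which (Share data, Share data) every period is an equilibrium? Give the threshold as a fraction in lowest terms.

Axion; ρ ≥ 5/9

Enzo: cooperation gives 7 each period; deviation gives 10 once then 4 forever.
  7/(1−ρ) ≥ 10 + 4ρ/(1−ρ) ⇒ ρ ≥ 3/6 = 1/2.
Axion: cooperation gives 20 each period; deviation gives 35 once then 8 forever.
  ρ ≥ 15/27 = 5/9.
Both must hold, so the binding constraint is Axion's: ρ ≥ 5/9.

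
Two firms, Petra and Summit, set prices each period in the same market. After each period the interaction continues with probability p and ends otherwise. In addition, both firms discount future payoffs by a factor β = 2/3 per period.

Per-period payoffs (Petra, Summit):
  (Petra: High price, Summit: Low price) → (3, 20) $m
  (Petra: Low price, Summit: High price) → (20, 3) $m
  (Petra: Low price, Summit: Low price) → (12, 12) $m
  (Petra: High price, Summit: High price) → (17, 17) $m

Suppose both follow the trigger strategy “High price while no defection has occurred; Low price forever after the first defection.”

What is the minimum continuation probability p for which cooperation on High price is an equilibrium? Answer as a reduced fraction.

9/16

Expected continuation weight on next period's payoff is β·p = 2/3·p, which plays the role of the discount factor.
Cooperation requires 2/3·p ≥ (20−17)/(20−12) = 3/8, hence p ≥ 9/16.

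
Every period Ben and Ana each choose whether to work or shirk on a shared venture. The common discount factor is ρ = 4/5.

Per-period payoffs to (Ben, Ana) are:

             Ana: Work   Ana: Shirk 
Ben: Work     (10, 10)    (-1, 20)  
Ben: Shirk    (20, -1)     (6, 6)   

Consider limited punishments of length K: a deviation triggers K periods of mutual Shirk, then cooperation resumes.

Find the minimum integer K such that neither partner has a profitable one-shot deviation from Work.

IC: ρ(1−ρ^K)/(1−ρ) ≥ (20−10)/(10−6) = 5/2.
With ρ = 4/5: need 1 − ρ^K ≥ 5/2·(1−4/5)/(4/5), i.e. ρ^K ≤ 0.3750.
Since (4/5)^4 = 0.4096 and (4/5)^5 = 0.3277, the smallest such K is 5.

5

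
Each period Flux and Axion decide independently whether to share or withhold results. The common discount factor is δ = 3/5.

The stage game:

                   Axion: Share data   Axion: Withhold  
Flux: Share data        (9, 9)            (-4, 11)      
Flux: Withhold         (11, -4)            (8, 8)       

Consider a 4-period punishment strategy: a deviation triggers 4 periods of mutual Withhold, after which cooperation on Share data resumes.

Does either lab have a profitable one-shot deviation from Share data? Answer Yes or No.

Comparing payoff streams over the 5 periods until play realigns: cooperate → 9(1+δ+…+δ^4); deviate → 11 + 8(δ+…+δ^4).
Cooperation is sustained iff (9−8)(δ+…+δ^4) ≥ 11−9.
δ+…+δ^4 = 3/5·(1−(3/5)^4)/(1−3/5) = 1.3056, and (11−9)/(9−8) = 2.0000.
1.3056 < 2.0000, so cooperation is not sustainable.

Yes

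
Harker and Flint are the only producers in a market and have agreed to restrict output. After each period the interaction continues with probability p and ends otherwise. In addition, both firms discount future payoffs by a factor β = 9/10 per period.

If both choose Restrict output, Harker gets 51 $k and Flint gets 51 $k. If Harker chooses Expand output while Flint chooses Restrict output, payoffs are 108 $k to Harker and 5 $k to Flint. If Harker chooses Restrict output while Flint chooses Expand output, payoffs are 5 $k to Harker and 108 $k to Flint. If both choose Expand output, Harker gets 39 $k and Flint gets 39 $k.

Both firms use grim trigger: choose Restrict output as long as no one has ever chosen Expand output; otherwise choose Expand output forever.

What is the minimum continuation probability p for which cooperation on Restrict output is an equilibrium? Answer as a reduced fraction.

190/207

Expected continuation weight on next period's payoff is β·p = 9/10·p, which plays the role of the discount factor.
Cooperation requires 9/10·p ≥ (108−51)/(108−39) = 19/23, hence p ≥ 190/207.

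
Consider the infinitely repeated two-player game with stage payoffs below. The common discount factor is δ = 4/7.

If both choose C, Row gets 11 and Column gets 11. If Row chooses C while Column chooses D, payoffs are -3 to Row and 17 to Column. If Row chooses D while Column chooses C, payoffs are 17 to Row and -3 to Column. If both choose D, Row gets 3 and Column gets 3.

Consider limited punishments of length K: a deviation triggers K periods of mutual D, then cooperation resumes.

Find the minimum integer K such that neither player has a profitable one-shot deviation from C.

No profitable deviation requires (11−3)(δ+…+δ^K) ≥ 17−11, i.e. δ+…+δ^K ≥ 3/4 ≈ 0.7500.
With δ = 4/7, the partial sums are K=1: 0.5714, K=2: 0.8980.
K = 2 is the first length at which the sum reaches 0.7500.

2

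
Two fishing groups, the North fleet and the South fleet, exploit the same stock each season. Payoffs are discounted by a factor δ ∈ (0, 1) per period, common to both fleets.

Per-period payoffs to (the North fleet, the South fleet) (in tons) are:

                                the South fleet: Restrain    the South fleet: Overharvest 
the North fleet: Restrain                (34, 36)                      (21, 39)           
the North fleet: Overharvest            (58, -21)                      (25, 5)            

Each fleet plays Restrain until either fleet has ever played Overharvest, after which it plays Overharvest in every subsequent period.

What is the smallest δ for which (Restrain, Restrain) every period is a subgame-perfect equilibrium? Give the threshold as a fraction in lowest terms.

8/11

the North fleet: cooperation gives 34 each period; deviation gives 58 once then 25 forever.
  34/(1−δ) ≥ 58 + 25δ/(1−δ) ⇒ δ ≥ 24/33 = 8/11.
the South fleet: cooperation gives 36 each period; deviation gives 39 once then 5 forever.
  δ ≥ 3/34.
Both must hold, so the binding constraint is the North fleet's: δ ≥ 8/11.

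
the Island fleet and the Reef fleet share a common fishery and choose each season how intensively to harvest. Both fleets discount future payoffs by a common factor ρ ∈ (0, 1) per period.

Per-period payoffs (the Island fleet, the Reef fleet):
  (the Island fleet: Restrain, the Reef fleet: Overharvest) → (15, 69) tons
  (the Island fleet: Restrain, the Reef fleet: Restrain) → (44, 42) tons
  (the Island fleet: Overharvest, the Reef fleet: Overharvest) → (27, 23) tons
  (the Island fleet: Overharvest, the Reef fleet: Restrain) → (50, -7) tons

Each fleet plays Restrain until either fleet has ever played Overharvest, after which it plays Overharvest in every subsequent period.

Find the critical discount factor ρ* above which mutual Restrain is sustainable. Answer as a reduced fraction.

For the Island fleet: deviation gain 50−44 = 6, per-period punishment loss 44−27 = 17. IC gives ρ ≥ 6/23.
For the Reef fleet: gain 27, loss 19 per period, so ρ ≥ 27/46.
The tighter constraint is the Reef fleet's, so cooperation needs ρ ≥ 27/46.

27/46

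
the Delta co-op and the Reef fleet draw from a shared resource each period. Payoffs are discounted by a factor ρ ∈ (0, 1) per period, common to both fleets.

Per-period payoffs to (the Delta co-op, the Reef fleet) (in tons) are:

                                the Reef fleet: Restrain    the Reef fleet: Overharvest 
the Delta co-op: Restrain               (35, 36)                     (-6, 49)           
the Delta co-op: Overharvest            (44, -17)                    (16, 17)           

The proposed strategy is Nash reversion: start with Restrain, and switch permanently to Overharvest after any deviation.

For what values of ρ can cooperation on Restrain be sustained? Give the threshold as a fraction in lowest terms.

13/32

the Delta co-op: cooperation gives 35 each period; deviation gives 44 once then 16 forever.
  35/(1−ρ) ≥ 44 + 16ρ/(1−ρ) ⇒ ρ ≥ 9/28.
the Reef fleet: cooperation gives 36 each period; deviation gives 49 once then 17 forever.
  ρ ≥ 13/32.
Both must hold, so the binding constraint is the Reef fleet's: ρ ≥ 13/32.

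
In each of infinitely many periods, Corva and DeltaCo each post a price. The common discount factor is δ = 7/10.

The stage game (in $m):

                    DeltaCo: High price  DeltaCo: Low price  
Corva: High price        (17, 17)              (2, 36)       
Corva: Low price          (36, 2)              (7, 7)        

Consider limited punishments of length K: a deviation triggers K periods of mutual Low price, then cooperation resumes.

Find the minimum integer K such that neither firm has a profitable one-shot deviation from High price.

IC: δ(1−δ^K)/(1−δ) ≥ (36−17)/(17−7) = 19/10.
With δ = 7/10: need 1 − δ^K ≥ 19/10·(1−7/10)/(7/10), i.e. δ^K ≤ 0.1857.
Since (7/10)^4 = 0.2401 and (7/10)^5 = 0.1681, the smallest such K is 5.

5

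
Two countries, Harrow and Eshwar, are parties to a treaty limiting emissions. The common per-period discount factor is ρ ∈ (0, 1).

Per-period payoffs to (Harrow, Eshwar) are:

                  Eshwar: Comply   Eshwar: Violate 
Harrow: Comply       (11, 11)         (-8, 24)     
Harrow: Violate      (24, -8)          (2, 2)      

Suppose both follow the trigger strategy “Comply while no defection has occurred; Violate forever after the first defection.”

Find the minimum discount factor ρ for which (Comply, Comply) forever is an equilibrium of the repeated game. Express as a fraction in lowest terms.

13/22

11/(1−ρ) ≥ 24 + 2ρ/(1−ρ)
11 ≥ 24 − 22ρ
ρ ≥ 13/22.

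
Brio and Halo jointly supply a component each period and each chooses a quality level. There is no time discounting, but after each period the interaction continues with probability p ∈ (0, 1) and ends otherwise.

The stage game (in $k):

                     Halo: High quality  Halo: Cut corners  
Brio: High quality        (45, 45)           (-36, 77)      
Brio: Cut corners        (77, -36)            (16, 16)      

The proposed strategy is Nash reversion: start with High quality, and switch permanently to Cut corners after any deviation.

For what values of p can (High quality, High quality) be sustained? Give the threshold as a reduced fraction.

With no time discounting, the continuation probability p plays the role of the discount factor.
Grim-trigger IC: 45/(1−p) ≥ 77 + 16p/(1−p) ⇒ p ≥ (77−45)/(77−16) = 32/61.

32/61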